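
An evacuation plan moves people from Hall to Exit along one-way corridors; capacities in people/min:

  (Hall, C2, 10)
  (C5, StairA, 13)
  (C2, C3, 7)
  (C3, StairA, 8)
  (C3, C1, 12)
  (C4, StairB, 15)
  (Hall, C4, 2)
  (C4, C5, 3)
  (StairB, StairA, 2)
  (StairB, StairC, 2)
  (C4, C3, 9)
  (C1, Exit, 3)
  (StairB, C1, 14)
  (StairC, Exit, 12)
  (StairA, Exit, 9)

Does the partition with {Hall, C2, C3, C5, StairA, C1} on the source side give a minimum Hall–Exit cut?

No — its capacity is 14, but the minimum cut has capacity 9.

Given cut capacity: 2 + 9 + 3 = 14.
Augment Hall→C4→C3→StairA→Exit: bottleneck 2, flow now 2.
Augment Hall→C2→C3→StairA→Exit: bottleneck 6, flow now 8.
Augment Hall→C2→C3→C1→Exit: bottleneck 1, flow now 9.
No augmenting path remains; maximum flow = 9.
In the residual graph, reachable from Hall: {Hall, C2}.
Min-cut edges: Hall→C4 (2), C2→C3 (7); capacity 2 + 7 = 9.
Cut capacity 14 exceeds the max flow 9, so it is not minimum.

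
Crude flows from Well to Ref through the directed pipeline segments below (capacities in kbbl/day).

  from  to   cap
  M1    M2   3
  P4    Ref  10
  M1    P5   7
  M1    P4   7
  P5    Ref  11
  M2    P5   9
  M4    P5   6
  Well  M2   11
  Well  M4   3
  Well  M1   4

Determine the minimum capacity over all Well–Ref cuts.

15

Augment Well→M4→P5→Ref: bottleneck 3, flow now 3.
Augment Well→M1→P5→Ref: bottleneck 4, flow now 7.
Augment Well→M2→P5→Ref: bottleneck 4, flow now 11.
Augment Well→M2→P5→M1→P4→Ref: bottleneck 4, flow now 15. (uses reverse residual edge)
No augmenting path remains; maximum flow = 15.
By max-flow min-cut, the minimum cut capacity equals the max flow.
In the residual graph, reachable from Well: {Well, M4, M2, P5}.
Min-cut edges: Well→M1 (4), P5→Ref (11); capacity 4 + 11 = 15.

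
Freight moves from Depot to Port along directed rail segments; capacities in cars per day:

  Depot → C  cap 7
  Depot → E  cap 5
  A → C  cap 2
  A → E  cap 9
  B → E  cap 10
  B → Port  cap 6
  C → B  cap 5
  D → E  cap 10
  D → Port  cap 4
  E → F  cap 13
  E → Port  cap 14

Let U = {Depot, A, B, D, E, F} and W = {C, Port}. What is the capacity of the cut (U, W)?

33

Edges leaving {Depot, A, B, D, E, F}: Depot→C (7), A→C (2), B→Port (6), D→Port (4), E→Port (14).
Cut capacity = 7 + 2 + 6 + 4 + 14 = 33.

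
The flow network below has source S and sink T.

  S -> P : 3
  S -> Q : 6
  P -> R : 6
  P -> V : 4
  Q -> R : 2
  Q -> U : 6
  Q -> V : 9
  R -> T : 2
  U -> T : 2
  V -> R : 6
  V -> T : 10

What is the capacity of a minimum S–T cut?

Augment S→P→R→T: bottleneck 2, flow now 2.
Augment S→P→V→T: bottleneck 1, flow now 3.
Augment S→Q→U→T: bottleneck 2, flow now 5.
Augment S→Q→V→T: bottleneck 4, flow now 9.
No augmenting path remains; maximum flow = 9.
By max-flow min-cut, the minimum cut capacity equals the max flow.
In the residual graph, reachable from S: {S}.
Min-cut edges: S→P (3), S→Q (6); capacity 3 + 6 = 9.

9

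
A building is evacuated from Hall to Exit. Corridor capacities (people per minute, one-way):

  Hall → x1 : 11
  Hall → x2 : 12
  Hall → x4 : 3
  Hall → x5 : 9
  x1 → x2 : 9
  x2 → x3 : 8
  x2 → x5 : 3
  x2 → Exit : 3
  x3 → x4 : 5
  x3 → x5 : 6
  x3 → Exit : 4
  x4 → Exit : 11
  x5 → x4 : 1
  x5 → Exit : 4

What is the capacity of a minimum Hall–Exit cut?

Augment Hall→x2→Exit: bottleneck 3, flow now 3.
Augment Hall→x4→Exit: bottleneck 3, flow now 6.
Augment Hall→x5→Exit: bottleneck 4, flow now 10.
Augment Hall→x2→x3→Exit: bottleneck 4, flow now 14.
Augment Hall→x5→x4→Exit: bottleneck 1, flow now 15.
Augment Hall→x2→x3→x4→Exit: bottleneck 4, flow now 19.
No augmenting path remains; maximum flow = 19.
By max-flow min-cut, the minimum cut capacity equals the max flow.
In the residual graph, reachable from Hall: {Hall, x1, x2, x5}.
Min-cut edges: Hall→x4 (3), x2→x3 (8), x2→Exit (3), x5→x4 (1), x5→Exit (4); capacity 3 + 8 + 3 + 1 + 4 = 19.

19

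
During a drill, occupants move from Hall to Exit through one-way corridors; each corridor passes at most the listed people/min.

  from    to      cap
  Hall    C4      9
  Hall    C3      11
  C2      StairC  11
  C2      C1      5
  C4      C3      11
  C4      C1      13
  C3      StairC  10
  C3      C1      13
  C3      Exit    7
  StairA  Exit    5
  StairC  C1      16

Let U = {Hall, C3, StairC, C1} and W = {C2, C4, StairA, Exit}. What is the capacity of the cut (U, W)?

Edges leaving {Hall, C3, StairC, C1}: Hall→C4 (9), C3→Exit (7).
Cut capacity = 9 + 7 = 16.

16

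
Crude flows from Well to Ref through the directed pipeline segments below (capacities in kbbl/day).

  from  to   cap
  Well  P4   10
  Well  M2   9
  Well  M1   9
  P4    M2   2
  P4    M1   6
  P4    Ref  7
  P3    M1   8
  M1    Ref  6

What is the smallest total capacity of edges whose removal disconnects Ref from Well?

13

Augment Well→P4→Ref: bottleneck 7, flow now 7.
Augment Well→M1→Ref: bottleneck 6, flow now 13.
No augmenting path remains; maximum flow = 13.
By max-flow min-cut, the minimum cut capacity equals the max flow.
In the residual graph, reachable from Well: {Well, P4, M2, M1}.
Min-cut edges: P4→Ref (7), M1→Ref (6); capacity 7 + 6 = 13.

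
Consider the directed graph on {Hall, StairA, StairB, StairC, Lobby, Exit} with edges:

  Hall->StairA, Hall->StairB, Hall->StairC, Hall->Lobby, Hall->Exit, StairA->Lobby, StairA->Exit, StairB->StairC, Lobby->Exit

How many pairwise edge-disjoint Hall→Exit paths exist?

Assign every edge capacity 1; by Menger, the answer equals the max flow.
Path Hall→Exit (+1); total 1.
Path Hall→StairA→Exit (+1); total 2.
Path Hall→Lobby→Exit (+1); total 3.
No residual Hall→Exit path; max flow = 3.
Certifying cut of size 3: {Hall→Exit, Hall→Lobby, Hall→StairA}.

3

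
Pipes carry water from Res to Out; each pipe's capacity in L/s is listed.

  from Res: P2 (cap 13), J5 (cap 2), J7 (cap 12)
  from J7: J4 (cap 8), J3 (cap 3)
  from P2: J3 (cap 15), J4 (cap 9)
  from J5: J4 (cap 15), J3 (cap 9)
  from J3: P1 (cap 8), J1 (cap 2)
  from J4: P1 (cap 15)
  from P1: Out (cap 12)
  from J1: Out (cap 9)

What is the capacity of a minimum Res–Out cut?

14

Augment Res→J7→J3→P1→Out: bottleneck 3, flow now 3.
Augment Res→J7→J4→P1→Out: bottleneck 8, flow now 11.
Augment Res→P2→J3→P1→Out: bottleneck 1, flow now 12.
Augment Res→P2→J3→J1→Out: bottleneck 2, flow now 14.
No augmenting path remains; maximum flow = 14.
By max-flow min-cut, the minimum cut capacity equals the max flow.
In the residual graph, reachable from Res: {Res, J7, P2, J5, J3, J4, P1}.
Min-cut edges: J3→J1 (2), P1→Out (12); capacity 2 + 12 = 14.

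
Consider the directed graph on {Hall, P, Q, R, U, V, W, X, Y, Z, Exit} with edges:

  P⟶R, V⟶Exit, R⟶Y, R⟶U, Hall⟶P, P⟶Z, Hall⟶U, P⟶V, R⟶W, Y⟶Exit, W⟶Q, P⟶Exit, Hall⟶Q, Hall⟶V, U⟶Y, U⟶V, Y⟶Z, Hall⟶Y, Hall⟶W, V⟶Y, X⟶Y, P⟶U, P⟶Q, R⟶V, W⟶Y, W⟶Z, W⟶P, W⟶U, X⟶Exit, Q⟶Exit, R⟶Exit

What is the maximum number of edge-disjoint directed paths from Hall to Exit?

Assign every edge capacity 1; by Menger, the answer equals the max flow.
Path Hall→P→Exit (+1); total 1.
Path Hall→Q→Exit (+1); total 2.
Path Hall→V→Exit (+1); total 3.
Path Hall→Y→Exit (+1); total 4.
Path Hall→W→P→R→Exit (+1); total 5.
No residual Hall→Exit path; max flow = 5.
Certifying cut of size 5: {Hall→P, Hall→Q, Hall→W, V→Exit, Y→Exit}.

5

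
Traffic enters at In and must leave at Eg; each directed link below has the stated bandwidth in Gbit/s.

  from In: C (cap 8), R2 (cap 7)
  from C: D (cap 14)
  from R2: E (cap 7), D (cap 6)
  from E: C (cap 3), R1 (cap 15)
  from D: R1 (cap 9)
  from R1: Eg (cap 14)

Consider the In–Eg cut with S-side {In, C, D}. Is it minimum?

No — its capacity is 16, but the minimum cut has capacity 14.

Given cut capacity: 7 + 9 = 16.
Augment In→C→D→R1→Eg: bottleneck 8, flow now 8.
Augment In→R2→E→R1→Eg: bottleneck 6, flow now 14.
No augmenting path remains; maximum flow = 14.
In the residual graph, reachable from In: {In, C, R2, E, D, R1}.
Min-cut edges: R1→Eg (14); capacity 14 = 14.
Cut capacity 16 exceeds the max flow 14, so it is not minimum.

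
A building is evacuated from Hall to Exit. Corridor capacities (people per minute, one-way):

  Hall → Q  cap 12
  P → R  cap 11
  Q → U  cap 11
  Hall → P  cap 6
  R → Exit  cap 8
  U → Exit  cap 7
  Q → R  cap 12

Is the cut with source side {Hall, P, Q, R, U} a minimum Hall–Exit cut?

Yes — it is a minimum cut (capacity 15).

Given cut capacity: 8 + 7 = 15.
Augment Hall→P→R→Exit: bottleneck 6, flow now 6.
Augment Hall→Q→R→Exit: bottleneck 2, flow now 8.
Augment Hall→Q→U→Exit: bottleneck 7, flow now 15.
No augmenting path remains; maximum flow = 15.
Cut capacity 15 equals the max flow, so it is a minimum cut.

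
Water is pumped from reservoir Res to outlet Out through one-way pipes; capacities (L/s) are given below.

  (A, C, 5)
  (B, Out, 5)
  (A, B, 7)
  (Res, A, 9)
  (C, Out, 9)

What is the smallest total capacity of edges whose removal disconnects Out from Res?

9

Augment Res→A→B→Out: bottleneck 5, flow now 5.
Augment Res→A→C→Out: bottleneck 4, flow now 9.
No augmenting path remains; maximum flow = 9.
By max-flow min-cut, the minimum cut capacity equals the max flow.
In the residual graph, reachable from Res: {Res}.
Min-cut edges: Res→A (9); capacity 9 = 9.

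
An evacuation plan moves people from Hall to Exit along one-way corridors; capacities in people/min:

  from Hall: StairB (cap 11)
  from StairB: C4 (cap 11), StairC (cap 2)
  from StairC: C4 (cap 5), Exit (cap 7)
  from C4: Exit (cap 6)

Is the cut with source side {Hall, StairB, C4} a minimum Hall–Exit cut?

Given cut capacity: 2 + 6 = 8.
Augment Hall→StairB→StairC→Exit: bottleneck 2, flow now 2.
Augment Hall→StairB→C4→Exit: bottleneck 6, flow now 8.
No augmenting path remains; maximum flow = 8.
Cut capacity 8 equals the max flow, so it is a minimum cut.

Yes — it is a minimum cut (capacity 8).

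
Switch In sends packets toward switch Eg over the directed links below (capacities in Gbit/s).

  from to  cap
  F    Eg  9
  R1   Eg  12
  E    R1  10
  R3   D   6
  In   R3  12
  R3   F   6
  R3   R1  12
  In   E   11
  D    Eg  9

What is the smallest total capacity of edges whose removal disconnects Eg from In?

Augment In→R3→D→Eg: bottleneck 6, flow now 6.
Augment In→R3→R1→Eg: bottleneck 6, flow now 12.
Augment In→E→R1→Eg: bottleneck 6, flow now 18.
Augment In→E→R1→R3→F→Eg: bottleneck 4, flow now 22. (uses reverse residual edge)
No augmenting path remains; maximum flow = 22.
By max-flow min-cut, the minimum cut capacity equals the max flow.
In the residual graph, reachable from In: {In, E}.
Min-cut edges: In→R3 (12), E→R1 (10); capacity 12 + 10 = 22.

22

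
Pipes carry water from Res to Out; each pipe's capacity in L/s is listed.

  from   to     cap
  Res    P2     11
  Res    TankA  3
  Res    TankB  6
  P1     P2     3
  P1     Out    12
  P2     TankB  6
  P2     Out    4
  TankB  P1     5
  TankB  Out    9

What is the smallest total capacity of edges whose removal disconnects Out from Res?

Augment Res→P2→Out: bottleneck 4, flow now 4.
Augment Res→TankB→Out: bottleneck 6, flow now 10.
Augment Res→P2→TankB→Out: bottleneck 3, flow now 13.
Augment Res→P2→TankB→P1→Out: bottleneck 3, flow now 16.
No augmenting path remains; maximum flow = 16.
By max-flow min-cut, the minimum cut capacity equals the max flow.
In the residual graph, reachable from Res: {Res, P2, TankA}.
Min-cut edges: Res→TankB (6), P2→TankB (6), P2→Out (4); capacity 6 + 6 + 4 = 16.

16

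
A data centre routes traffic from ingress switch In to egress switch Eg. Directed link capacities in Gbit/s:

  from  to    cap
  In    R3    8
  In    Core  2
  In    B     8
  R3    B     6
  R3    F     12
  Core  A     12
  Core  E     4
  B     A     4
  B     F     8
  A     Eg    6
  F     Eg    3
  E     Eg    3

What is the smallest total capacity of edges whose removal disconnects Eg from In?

9

Augment In→R3→F→Eg: bottleneck 3, flow now 3.
Augment In→Core→A→Eg: bottleneck 2, flow now 5.
Augment In→B→A→Eg: bottleneck 4, flow now 9.
No augmenting path remains; maximum flow = 9.
By max-flow min-cut, the minimum cut capacity equals the max flow.
In the residual graph, reachable from In: {In, R3, B, F}.
Min-cut edges: In→Core (2), B→A (4), F→Eg (3); capacity 2 + 4 + 3 = 9.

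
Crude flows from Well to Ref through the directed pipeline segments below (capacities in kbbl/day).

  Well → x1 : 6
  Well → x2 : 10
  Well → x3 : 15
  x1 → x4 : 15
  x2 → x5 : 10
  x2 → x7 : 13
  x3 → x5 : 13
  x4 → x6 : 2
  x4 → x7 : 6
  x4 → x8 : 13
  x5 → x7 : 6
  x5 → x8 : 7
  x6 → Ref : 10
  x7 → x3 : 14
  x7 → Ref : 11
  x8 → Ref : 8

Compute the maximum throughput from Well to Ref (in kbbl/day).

Augment Well→x2→x7→Ref: bottleneck 10, flow now 10.
Augment Well→x1→x4→x6→Ref: bottleneck 2, flow now 12.
Augment Well→x1→x4→x7→Ref: bottleneck 1, flow now 13.
Augment Well→x1→x4→x8→Ref: bottleneck 3, flow now 16.
Augment Well→x3→x5→x8→Ref: bottleneck 5, flow now 21.
No augmenting path remains; maximum flow = 21.
In the residual graph, reachable from Well: {Well, x1, x2, x3, x4, x5, x7, x8}.
Min-cut edges: x4→x6 (2), x7→Ref (11), x8→Ref (8); capacity 2 + 11 + 8 = 21.
This cut is saturated, so no flow can exceed 21.

21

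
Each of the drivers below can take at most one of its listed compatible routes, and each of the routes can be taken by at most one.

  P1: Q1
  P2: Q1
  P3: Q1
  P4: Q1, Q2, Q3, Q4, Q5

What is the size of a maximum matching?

Unit-capacity flow: source→left, listed edges, right→sink; max matching = max flow.
Augmenting path P1→Q1 (+1); matched 1.
Augmenting path P4→Q2 (+1); matched 2.
No augmenting path remains; maximum matching = 2.
König certificate: {P4, Q1} is a vertex cover of size 2 (every listed pair touches it), so no matching can be larger.

2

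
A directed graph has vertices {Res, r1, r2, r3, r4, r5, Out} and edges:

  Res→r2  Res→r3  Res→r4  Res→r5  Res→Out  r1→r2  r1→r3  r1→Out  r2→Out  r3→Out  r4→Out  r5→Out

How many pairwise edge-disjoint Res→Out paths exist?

5

Assign every edge capacity 1; by Menger, the answer equals the max flow.
Path Res→Out (+1); total 1.
Path Res→r2→Out (+1); total 2.
Path Res→r3→Out (+1); total 3.
Path Res→r4→Out (+1); total 4.
Path Res→r5→Out (+1); total 5.
No residual Res→Out path; max flow = 5.
Certifying cut of size 5: {Res→Out, Res→r2, Res→r3, Res→r4, Res→r5}.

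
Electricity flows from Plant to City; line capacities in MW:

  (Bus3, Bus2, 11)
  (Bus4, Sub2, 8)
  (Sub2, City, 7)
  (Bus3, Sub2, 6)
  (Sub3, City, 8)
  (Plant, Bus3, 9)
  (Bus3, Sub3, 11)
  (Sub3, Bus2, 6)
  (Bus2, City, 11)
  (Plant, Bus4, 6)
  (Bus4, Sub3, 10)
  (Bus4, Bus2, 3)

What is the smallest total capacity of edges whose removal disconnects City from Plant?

15

Augment Plant→Bus3→Bus2→City: bottleneck 9, flow now 9.
Augment Plant→Bus4→Bus2→City: bottleneck 2, flow now 11.
Augment Plant→Bus4→Sub3→City: bottleneck 4, flow now 15.
No augmenting path remains; maximum flow = 15.
By max-flow min-cut, the minimum cut capacity equals the max flow.
In the residual graph, reachable from Plant: {Plant}.
Min-cut edges: Plant→Bus3 (9), Plant→Bus4 (6); capacity 9 + 6 = 15.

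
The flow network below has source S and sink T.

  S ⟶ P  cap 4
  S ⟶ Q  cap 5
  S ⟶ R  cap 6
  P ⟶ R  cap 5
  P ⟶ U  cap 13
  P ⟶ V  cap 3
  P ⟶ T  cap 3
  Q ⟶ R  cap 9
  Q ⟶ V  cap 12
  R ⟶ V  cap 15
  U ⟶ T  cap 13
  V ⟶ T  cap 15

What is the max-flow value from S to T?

Augment S→P→T: bottleneck 3, flow now 3.
Augment S→P→U→T: bottleneck 1, flow now 4.
Augment S→Q→V→T: bottleneck 5, flow now 9.
Augment S→R→V→T: bottleneck 6, flow now 15.
No augmenting path remains; maximum flow = 15.
In the residual graph, reachable from S: {S}.
Min-cut edges: S→P (4), S→Q (5), S→R (6); capacity 4 + 5 + 6 = 15.
This cut is saturated, so no flow can exceed 15.

15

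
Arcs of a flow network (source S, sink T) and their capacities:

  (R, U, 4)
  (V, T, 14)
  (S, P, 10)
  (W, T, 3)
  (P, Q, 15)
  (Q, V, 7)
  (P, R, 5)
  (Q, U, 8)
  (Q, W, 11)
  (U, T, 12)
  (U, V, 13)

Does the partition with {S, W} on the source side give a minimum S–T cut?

No — its capacity is 13, but the minimum cut has capacity 10.

Given cut capacity: 10 + 3 = 13.
Augment S→P→Q→U→T: bottleneck 8, flow now 8.
Augment S→P→Q→V→T: bottleneck 2, flow now 10.
No augmenting path remains; maximum flow = 10.
In the residual graph, reachable from S: {S}.
Min-cut edges: S→P (10); capacity 10 = 10.
Cut capacity 13 exceeds the max flow 10, so it is not minimum.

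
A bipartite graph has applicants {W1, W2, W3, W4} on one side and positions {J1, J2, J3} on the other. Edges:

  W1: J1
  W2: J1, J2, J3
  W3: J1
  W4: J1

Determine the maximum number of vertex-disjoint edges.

2

Unit-capacity flow: source→left, listed edges, right→sink; max matching = max flow.
Augmenting path W1→J1 (+1); matched 1.
Augmenting path W2→J2 (+1); matched 2.
No augmenting path remains; maximum matching = 2.
König certificate: {W2, J1} is a vertex cover of size 2 (every listed pair touches it), so no matching can be larger.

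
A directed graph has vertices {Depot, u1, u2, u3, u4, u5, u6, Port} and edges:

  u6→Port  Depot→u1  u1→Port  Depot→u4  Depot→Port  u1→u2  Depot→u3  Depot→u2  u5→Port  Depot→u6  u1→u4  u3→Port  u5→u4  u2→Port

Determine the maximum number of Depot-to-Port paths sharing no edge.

5

Assign every edge capacity 1; by Menger, the answer equals the max flow.
Path Depot→Port (+1); total 1.
Path Depot→u1→Port (+1); total 2.
Path Depot→u2→Port (+1); total 3.
Path Depot→u3→Port (+1); total 4.
Path Depot→u6→Port (+1); total 5.
No residual Depot→Port path; max flow = 5.
Certifying cut of size 5: {Depot→Port, Depot→u1, Depot→u2, Depot→u3, Depot→u6}.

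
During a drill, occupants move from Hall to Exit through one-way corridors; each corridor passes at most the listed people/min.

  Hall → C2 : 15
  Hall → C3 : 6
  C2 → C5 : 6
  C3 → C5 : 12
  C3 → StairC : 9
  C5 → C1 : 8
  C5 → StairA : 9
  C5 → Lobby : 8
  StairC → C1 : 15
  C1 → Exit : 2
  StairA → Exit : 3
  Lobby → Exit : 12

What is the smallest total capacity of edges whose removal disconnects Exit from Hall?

12

Augment Hall→C2→C5→C1→Exit: bottleneck 2, flow now 2.
Augment Hall→C2→C5→StairA→Exit: bottleneck 3, flow now 5.
Augment Hall→C2→C5→Lobby→Exit: bottleneck 1, flow now 6.
Augment Hall→C3→C5→Lobby→Exit: bottleneck 6, flow now 12.
No augmenting path remains; maximum flow = 12.
By max-flow min-cut, the minimum cut capacity equals the max flow.
In the residual graph, reachable from Hall: {Hall, C2}.
Min-cut edges: Hall→C3 (6), C2→C5 (6); capacity 6 + 6 = 12.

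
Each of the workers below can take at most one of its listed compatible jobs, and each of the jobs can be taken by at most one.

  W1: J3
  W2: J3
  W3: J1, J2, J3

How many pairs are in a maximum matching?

2

Unit-capacity flow: source→left, listed edges, right→sink; max matching = max flow.
Augmenting path W1→J3 (+1); matched 1.
Augmenting path W3→J1 (+1); matched 2.
No augmenting path remains; maximum matching = 2.
König certificate: {W3, J3} is a vertex cover of size 2 (every listed pair touches it), so no matching can be larger.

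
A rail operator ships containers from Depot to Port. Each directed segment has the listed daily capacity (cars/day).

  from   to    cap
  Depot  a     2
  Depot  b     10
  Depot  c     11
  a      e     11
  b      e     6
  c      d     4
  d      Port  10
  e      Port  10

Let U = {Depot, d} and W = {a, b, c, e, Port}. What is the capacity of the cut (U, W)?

33

Edges leaving {Depot, d}: Depot→a (2), Depot→b (10), Depot→c (11), d→Port (10).
Cut capacity = 2 + 10 + 11 + 10 = 33.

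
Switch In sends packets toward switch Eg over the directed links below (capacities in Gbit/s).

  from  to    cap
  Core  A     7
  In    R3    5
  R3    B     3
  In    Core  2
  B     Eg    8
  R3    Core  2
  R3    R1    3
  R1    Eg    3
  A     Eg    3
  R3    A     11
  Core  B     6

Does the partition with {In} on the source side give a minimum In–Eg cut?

Given cut capacity: 5 + 2 = 7.
Augment In→R3→R1→Eg: bottleneck 3, flow now 3.
Augment In→R3→A→Eg: bottleneck 2, flow now 5.
Augment In→Core→A→Eg: bottleneck 1, flow now 6.
Augment In→Core→B→Eg: bottleneck 1, flow now 7.
No augmenting path remains; maximum flow = 7.
Cut capacity 7 equals the max flow, so it is a minimum cut.

Yes — it is a minimum cut (capacity 7).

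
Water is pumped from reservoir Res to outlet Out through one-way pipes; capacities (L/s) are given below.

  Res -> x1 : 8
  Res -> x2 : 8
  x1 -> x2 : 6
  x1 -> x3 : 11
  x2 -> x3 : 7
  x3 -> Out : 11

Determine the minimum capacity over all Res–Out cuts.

11

Augment Res→x1→x3→Out: bottleneck 8, flow now 8.
Augment Res→x2→x3→Out: bottleneck 3, flow now 11.
No augmenting path remains; maximum flow = 11.
By max-flow min-cut, the minimum cut capacity equals the max flow.
In the residual graph, reachable from Res: {Res, x1, x2, x3}.
Min-cut edges: x3→Out (11); capacity 11 = 11.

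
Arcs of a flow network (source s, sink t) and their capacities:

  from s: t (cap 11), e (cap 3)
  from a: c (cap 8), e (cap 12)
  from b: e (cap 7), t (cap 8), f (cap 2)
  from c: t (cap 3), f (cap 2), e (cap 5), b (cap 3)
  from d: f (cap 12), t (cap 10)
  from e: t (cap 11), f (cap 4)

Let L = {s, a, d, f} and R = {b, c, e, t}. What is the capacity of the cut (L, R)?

44

Edges leaving {s, a, d, f}: s→e (3), s→t (11), a→c (8), a→e (12), d→t (10).
Cut capacity = 3 + 11 + 8 + 12 + 10 = 44.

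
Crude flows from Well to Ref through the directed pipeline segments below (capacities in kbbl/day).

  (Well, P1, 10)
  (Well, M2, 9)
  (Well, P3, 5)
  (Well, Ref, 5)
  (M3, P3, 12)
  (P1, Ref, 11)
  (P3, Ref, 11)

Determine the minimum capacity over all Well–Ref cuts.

20

Augment Well→Ref: bottleneck 5, flow now 5.
Augment Well→P1→Ref: bottleneck 10, flow now 15.
Augment Well→P3→Ref: bottleneck 5, flow now 20.
No augmenting path remains; maximum flow = 20.
By max-flow min-cut, the minimum cut capacity equals the max flow.
In the residual graph, reachable from Well: {Well, M2}.
Min-cut edges: Well→P1 (10), Well→P3 (5), Well→Ref (5); capacity 10 + 5 + 5 = 20.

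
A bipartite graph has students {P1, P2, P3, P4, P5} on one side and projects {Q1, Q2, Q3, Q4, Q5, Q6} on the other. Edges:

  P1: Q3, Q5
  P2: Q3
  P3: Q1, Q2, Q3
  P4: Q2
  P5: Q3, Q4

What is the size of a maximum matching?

Unit-capacity flow: source→left, listed edges, right→sink; max matching = max flow.
Augmenting path P1→Q3 (+1); matched 1.
Augmenting path P3→Q1 (+1); matched 2.
Augmenting path P4→Q2 (+1); matched 3.
Augmenting path P5→Q4 (+1); matched 4.
Augmenting path P2→Q3→P1→Q5 (+1); matched 5.
No augmenting path remains; maximum matching = 5.
König certificate: {P1, P2, P3, P4, P5} is a vertex cover of size 5 (every listed pair touches it), so no matching can be larger.

5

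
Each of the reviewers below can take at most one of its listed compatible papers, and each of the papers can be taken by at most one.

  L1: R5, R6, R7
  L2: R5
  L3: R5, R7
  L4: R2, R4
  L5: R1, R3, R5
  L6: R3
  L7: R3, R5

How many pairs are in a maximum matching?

Unit-capacity flow: source→left, listed edges, right→sink; max matching = max flow.
Augmenting path L1→R5 (+1); matched 1.
Augmenting path L3→R7 (+1); matched 2.
Augmenting path L4→R2 (+1); matched 3.
Augmenting path L5→R1 (+1); matched 4.
Augmenting path L6→R3 (+1); matched 5.
Augmenting path L2→R5→L1→R6 (+1); matched 6.
No augmenting path remains; maximum matching = 6.
König certificate: {L1, L3, L4, L5, R3, R5} is a vertex cover of size 6 (every listed pair touches it), so no matching can be larger.

6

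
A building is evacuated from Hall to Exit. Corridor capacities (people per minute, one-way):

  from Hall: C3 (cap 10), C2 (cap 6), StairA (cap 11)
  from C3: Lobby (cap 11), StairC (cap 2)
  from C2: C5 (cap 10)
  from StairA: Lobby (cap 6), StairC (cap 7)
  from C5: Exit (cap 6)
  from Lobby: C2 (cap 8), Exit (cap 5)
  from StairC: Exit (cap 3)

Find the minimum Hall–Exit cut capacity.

14

Augment Hall→C3→Lobby→Exit: bottleneck 5, flow now 5.
Augment Hall→C3→StairC→Exit: bottleneck 2, flow now 7.
Augment Hall→C2→C5→Exit: bottleneck 6, flow now 13.
Augment Hall→StairA→StairC→Exit: bottleneck 1, flow now 14.
No augmenting path remains; maximum flow = 14.
By max-flow min-cut, the minimum cut capacity equals the max flow.
In the residual graph, reachable from Hall: {Hall, C3, C2, StairA, C5, Lobby, StairC}.
Min-cut edges: C5→Exit (6), Lobby→Exit (5), StairC→Exit (3); capacity 6 + 5 + 3 = 14.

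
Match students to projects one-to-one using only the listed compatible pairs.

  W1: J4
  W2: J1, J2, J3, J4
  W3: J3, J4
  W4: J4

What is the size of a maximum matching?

3

Unit-capacity flow: source→left, listed edges, right→sink; max matching = max flow.
Augmenting path W1→J4 (+1); matched 1.
Augmenting path W2→J1 (+1); matched 2.
Augmenting path W3→J3 (+1); matched 3.
No augmenting path remains; maximum matching = 3.
König certificate: {W2, W3, J4} is a vertex cover of size 3 (every listed pair touches it), so no matching can be larger.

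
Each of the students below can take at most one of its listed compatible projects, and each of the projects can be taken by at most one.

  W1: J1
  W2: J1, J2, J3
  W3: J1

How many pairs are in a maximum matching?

Unit-capacity flow: source→left, listed edges, right→sink; max matching = max flow.
Augmenting path W1→J1 (+1); matched 1.
Augmenting path W2→J2 (+1); matched 2.
No augmenting path remains; maximum matching = 2.
König certificate: {W2, J1} is a vertex cover of size 2 (every listed pair touches it), so no matching can be larger.

2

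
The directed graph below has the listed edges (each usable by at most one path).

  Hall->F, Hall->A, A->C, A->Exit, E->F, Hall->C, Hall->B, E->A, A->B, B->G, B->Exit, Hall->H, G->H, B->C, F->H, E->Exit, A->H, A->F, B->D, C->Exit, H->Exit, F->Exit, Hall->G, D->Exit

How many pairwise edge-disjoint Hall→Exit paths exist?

Assign every edge capacity 1; by Menger, the answer equals the max flow.
Path Hall→A→Exit (+1); total 1.
Path Hall→B→Exit (+1); total 2.
Path Hall→C→Exit (+1); total 3.
Path Hall→F→Exit (+1); total 4.
Path Hall→H→Exit (+1); total 5.
No residual Hall→Exit path; max flow = 5.
Certifying cut of size 5: {H→Exit, Hall→A, Hall→B, Hall→C, Hall→F}.

5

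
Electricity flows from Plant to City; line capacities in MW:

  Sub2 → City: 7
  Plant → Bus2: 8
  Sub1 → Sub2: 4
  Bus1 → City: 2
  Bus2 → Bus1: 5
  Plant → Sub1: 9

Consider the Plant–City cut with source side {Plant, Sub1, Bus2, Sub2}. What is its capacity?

12

Edges leaving {Plant, Sub1, Bus2, Sub2}: Bus2→Bus1 (5), Sub2→City (7).
Cut capacity = 5 + 7 = 12.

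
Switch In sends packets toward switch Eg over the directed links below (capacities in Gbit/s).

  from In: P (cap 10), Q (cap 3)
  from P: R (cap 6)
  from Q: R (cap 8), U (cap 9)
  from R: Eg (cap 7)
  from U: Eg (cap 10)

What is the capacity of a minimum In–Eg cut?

9

Augment In→P→R→Eg: bottleneck 6, flow now 6.
Augment In→Q→R→Eg: bottleneck 1, flow now 7.
Augment In→Q→U→Eg: bottleneck 2, flow now 9.
No augmenting path remains; maximum flow = 9.
By max-flow min-cut, the minimum cut capacity equals the max flow.
In the residual graph, reachable from In: {In, P}.
Min-cut edges: In→Q (3), P→R (6); capacity 3 + 6 = 9.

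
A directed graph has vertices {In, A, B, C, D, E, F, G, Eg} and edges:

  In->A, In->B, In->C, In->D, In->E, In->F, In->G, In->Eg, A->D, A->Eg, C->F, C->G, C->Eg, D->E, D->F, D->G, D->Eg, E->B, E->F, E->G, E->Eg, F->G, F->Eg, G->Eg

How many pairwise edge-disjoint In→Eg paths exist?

7

Assign every edge capacity 1; by Menger, the answer equals the max flow.
Path In→Eg (+1); total 1.
Path In→A→Eg (+1); total 2.
Path In→C→Eg (+1); total 3.
Path In→D→Eg (+1); total 4.
Path In→E→Eg (+1); total 5.
Path In→F→Eg (+1); total 6.
Path In→G→Eg (+1); total 7.
No residual In→Eg path; max flow = 7.
Certifying cut of size 7: {In→A, In→C, In→D, In→E, In→Eg, In→F, In→G}.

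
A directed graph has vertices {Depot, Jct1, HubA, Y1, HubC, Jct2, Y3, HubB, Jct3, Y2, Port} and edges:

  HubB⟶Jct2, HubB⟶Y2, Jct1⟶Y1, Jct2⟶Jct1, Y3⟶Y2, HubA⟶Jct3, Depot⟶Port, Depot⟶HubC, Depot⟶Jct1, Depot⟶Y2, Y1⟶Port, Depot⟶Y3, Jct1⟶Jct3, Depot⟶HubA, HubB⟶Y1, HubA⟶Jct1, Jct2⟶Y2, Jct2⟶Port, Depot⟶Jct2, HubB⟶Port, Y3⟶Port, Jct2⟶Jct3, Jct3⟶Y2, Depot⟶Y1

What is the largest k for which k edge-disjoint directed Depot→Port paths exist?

Assign every edge capacity 1; by Menger, the answer equals the max flow.
Path Depot→Port (+1); total 1.
Path Depot→Y1→Port (+1); total 2.
Path Depot→Jct2→Port (+1); total 3.
Path Depot→Y3→Port (+1); total 4.
No residual Depot→Port path; max flow = 4.
Certifying cut of size 4: {Depot→Jct2, Depot→Port, Depot→Y3, Y1→Port}.

4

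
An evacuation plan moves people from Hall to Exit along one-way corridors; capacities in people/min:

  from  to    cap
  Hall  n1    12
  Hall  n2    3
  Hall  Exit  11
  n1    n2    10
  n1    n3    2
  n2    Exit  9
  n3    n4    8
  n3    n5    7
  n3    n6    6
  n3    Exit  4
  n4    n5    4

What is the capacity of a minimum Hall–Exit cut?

Augment Hall→Exit: bottleneck 11, flow now 11.
Augment Hall→n2→Exit: bottleneck 3, flow now 14.
Augment Hall→n1→n2→Exit: bottleneck 6, flow now 20.
Augment Hall→n1→n3→Exit: bottleneck 2, flow now 22.
No augmenting path remains; maximum flow = 22.
By max-flow min-cut, the minimum cut capacity equals the max flow.
In the residual graph, reachable from Hall: {Hall, n1, n2}.
Min-cut edges: Hall→Exit (11), n1→n3 (2), n2→Exit (9); capacity 11 + 2 + 9 = 22.

22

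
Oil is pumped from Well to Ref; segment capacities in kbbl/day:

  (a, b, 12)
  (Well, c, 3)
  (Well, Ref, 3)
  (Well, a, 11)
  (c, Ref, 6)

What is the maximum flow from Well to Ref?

Augment Well→Ref: bottleneck 3, flow now 3.
Augment Well→c→Ref: bottleneck 3, flow now 6.
No augmenting path remains; maximum flow = 6.
In the residual graph, reachable from Well: {Well, a, b}.
Min-cut edges: Well→c (3), Well→Ref (3); capacity 3 + 3 = 6.
This cut is saturated, so no flow can exceed 6.

6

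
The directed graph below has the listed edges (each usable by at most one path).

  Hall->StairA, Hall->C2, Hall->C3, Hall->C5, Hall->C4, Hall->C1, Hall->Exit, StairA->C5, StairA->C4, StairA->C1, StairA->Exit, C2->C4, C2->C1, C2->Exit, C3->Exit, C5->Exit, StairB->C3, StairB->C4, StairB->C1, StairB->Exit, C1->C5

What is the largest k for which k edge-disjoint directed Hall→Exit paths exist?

Assign every edge capacity 1; by Menger, the answer equals the max flow.
Path Hall→Exit (+1); total 1.
Path Hall→StairA→Exit (+1); total 2.
Path Hall→C2→Exit (+1); total 3.
Path Hall→C3→Exit (+1); total 4.
Path Hall→C5→Exit (+1); total 5.
No residual Hall→Exit path; max flow = 5.
Certifying cut of size 5: {C5→Exit, Hall→C2, Hall→C3, Hall→Exit, Hall→StairA}.

5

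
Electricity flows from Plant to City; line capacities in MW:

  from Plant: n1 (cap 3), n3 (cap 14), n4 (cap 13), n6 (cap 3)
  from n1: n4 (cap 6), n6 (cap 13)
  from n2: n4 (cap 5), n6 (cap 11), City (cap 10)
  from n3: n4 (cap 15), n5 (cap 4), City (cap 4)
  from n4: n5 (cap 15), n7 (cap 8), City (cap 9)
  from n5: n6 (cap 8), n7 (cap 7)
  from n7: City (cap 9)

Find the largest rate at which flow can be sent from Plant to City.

22

Augment Plant→n3→City: bottleneck 4, flow now 4.
Augment Plant→n4→City: bottleneck 9, flow now 13.
Augment Plant→n4→n7→City: bottleneck 4, flow now 17.
Augment Plant→n1→n4→n7→City: bottleneck 3, flow now 20.
Augment Plant→n3→n4→n7→City: bottleneck 1, flow now 21.
Augment Plant→n3→n5→n7→City: bottleneck 1, flow now 22.
No augmenting path remains; maximum flow = 22.
In the residual graph, reachable from Plant: {Plant, n1, n3, n4, n5, n6, n7}.
Min-cut edges: n3→City (4), n4→City (9), n7→City (9); capacity 4 + 9 + 9 = 22.
This cut is saturated, so no flow can exceed 22.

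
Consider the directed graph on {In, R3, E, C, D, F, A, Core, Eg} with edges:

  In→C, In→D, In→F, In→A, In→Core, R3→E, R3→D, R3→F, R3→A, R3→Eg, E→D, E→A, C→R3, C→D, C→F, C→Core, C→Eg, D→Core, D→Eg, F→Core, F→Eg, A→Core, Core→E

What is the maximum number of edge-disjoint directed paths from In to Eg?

Assign every edge capacity 1; by Menger, the answer equals the max flow.
Path In→C→Eg (+1); total 1.
Path In→D→Eg (+1); total 2.
Path In→F→Eg (+1); total 3.
No residual In→Eg path; max flow = 3.
Certifying cut of size 3: {D→Eg, In→C, In→F}.

3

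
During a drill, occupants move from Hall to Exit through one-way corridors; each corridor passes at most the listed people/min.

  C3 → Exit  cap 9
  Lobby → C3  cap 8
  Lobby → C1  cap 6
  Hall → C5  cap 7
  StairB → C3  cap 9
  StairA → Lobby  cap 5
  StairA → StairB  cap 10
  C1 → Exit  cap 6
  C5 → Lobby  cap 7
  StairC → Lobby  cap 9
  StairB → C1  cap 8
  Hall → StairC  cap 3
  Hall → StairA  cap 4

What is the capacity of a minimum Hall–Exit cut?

14

Augment Hall→StairC→Lobby→C3→Exit: bottleneck 3, flow now 3.
Augment Hall→StairA→StairB→C3→Exit: bottleneck 4, flow now 7.
Augment Hall→C5→Lobby→C3→Exit: bottleneck 2, flow now 9.
Augment Hall→C5→Lobby→C1→Exit: bottleneck 5, flow now 14.
No augmenting path remains; maximum flow = 14.
By max-flow min-cut, the minimum cut capacity equals the max flow.
In the residual graph, reachable from Hall: {Hall}.
Min-cut edges: Hall→StairC (3), Hall→StairA (4), Hall→C5 (7); capacity 3 + 4 + 7 = 14.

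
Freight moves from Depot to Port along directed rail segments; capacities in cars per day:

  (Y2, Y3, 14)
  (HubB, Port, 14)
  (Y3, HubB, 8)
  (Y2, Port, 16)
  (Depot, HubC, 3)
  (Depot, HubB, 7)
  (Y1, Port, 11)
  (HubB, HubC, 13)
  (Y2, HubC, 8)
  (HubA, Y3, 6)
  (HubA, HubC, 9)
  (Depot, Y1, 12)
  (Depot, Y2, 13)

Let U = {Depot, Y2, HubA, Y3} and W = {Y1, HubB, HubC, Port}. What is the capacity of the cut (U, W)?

63

Edges leaving {Depot, Y2, HubA, Y3}: Depot→Y1 (12), Depot→HubB (7), Depot→HubC (3), Y2→HubC (8), Y2→Port (16), HubA→HubC (9), Y3→HubB (8).
Cut capacity = 12 + 7 + 3 + 8 + 16 + 9 + 8 = 63.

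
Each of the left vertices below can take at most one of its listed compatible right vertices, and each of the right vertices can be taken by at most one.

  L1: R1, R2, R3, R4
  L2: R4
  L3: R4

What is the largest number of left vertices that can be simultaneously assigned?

Unit-capacity flow: source→left, listed edges, right→sink; max matching = max flow.
Augmenting path L1→R1 (+1); matched 1.
Augmenting path L2→R4 (+1); matched 2.
No augmenting path remains; maximum matching = 2.
König certificate: {L1, R4} is a vertex cover of size 2 (every listed pair touches it), so no matching can be larger.

2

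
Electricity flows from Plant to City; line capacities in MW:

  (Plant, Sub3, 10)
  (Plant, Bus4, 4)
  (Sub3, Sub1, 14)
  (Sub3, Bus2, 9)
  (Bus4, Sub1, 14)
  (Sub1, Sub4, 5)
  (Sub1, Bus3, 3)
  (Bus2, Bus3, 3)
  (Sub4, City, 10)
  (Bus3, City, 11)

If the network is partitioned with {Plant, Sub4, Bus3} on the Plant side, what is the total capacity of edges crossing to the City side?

Edges leaving {Plant, Sub4, Bus3}: Plant→Sub3 (10), Plant→Bus4 (4), Sub4→City (10), Bus3→City (11).
Cut capacity = 10 + 4 + 10 + 11 = 35.

35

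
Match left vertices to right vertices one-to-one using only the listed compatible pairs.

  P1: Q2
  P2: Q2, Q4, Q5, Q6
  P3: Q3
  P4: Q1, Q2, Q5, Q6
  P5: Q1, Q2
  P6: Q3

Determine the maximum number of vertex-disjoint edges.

5

Unit-capacity flow: source→left, listed edges, right→sink; max matching = max flow.
Augmenting path P1→Q2 (+1); matched 1.
Augmenting path P2→Q4 (+1); matched 2.
Augmenting path P3→Q3 (+1); matched 3.
Augmenting path P4→Q1 (+1); matched 4.
Augmenting path P5→Q1→P4→Q5 (+1); matched 5.
No augmenting path remains; maximum matching = 5.
König certificate: {P1, P2, P4, P5, Q3} is a vertex cover of size 5 (every listed pair touches it), so no matching can be larger.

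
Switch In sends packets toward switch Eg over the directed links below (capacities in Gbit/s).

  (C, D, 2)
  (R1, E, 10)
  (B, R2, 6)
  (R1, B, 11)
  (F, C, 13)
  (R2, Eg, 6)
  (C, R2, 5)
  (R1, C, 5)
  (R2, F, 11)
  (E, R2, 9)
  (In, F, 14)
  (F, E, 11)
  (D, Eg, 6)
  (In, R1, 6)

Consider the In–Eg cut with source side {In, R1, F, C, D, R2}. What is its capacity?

Edges leaving {In, R1, F, C, D, R2}: R1→E (10), R1→B (11), F→E (11), D→Eg (6), R2→Eg (6).
Cut capacity = 10 + 11 + 11 + 6 + 6 = 44.

44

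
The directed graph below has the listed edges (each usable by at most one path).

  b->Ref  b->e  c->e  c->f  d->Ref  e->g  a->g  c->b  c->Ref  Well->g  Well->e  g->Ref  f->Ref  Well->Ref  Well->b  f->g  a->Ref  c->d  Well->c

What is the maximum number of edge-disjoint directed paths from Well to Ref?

Assign every edge capacity 1; by Menger, the answer equals the max flow.
Path Well→Ref (+1); total 1.
Path Well→b→Ref (+1); total 2.
Path Well→c→Ref (+1); total 3.
Path Well→g→Ref (+1); total 4.
No residual Well→Ref path; max flow = 4.
Certifying cut of size 4: {Well→Ref, Well→b, Well→c, g→Ref}.

4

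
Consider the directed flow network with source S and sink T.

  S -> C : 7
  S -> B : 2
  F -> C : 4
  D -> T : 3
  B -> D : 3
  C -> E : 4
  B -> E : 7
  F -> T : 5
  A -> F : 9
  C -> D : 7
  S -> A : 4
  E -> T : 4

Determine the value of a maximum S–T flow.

Augment S→A→F→T: bottleneck 4, flow now 4.
Augment S→B→D→T: bottleneck 2, flow now 6.
Augment S→C→D→T: bottleneck 1, flow now 7.
Augment S→C→E→T: bottleneck 4, flow now 11.
No augmenting path remains; maximum flow = 11.
In the residual graph, reachable from S: {S, B, C, D, E}.
Min-cut edges: S→A (4), D→T (3), E→T (4); capacity 4 + 3 + 4 = 11.
This cut is saturated, so no flow can exceed 11.

11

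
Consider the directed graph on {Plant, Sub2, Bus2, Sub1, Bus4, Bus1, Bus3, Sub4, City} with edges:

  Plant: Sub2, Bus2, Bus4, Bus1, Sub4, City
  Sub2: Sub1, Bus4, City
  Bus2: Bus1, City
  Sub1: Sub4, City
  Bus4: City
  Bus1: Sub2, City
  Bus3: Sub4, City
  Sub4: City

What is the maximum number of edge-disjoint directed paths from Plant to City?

6

Assign every edge capacity 1; by Menger, the answer equals the max flow.
Path Plant→City (+1); total 1.
Path Plant→Sub2→City (+1); total 2.
Path Plant→Bus2→City (+1); total 3.
Path Plant→Bus4→City (+1); total 4.
Path Plant→Bus1→City (+1); total 5.
Path Plant→Sub4→City (+1); total 6.
No residual Plant→City path; max flow = 6.
Certifying cut of size 6: {Plant→Bus1, Plant→Bus2, Plant→Bus4, Plant→City, Plant→Sub2, Plant→Sub4}.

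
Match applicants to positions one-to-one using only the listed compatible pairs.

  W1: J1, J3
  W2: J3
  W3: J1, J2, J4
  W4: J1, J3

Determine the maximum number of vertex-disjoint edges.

Unit-capacity flow: source→left, listed edges, right→sink; max matching = max flow.
Augmenting path W1→J1 (+1); matched 1.
Augmenting path W2→J3 (+1); matched 2.
Augmenting path W3→J2 (+1); matched 3.
No augmenting path remains; maximum matching = 3.
König certificate: {W3, J1, J3} is a vertex cover of size 3 (every listed pair touches it), so no matching can be larger.

3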